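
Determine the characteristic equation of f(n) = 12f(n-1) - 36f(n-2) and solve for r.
Substitute f(n) = rⁿ and divide through by rⁿ⁻²: r² - 12r + 36 = 0
Factor: (r - 6)² = 0, so r = 6 (double root).
General solution: f(n) = (A + Bn)·6ⁿ

Characteristic: r² - 12r + 36 = 0, Roots: r = 6 (double root)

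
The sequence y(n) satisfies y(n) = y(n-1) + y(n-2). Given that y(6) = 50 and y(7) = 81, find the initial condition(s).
Work backwards using y(k) = y(k+2) - y(k+1):
y(5) = y(7) - y(6) = 81 - 50 = 31
y(4) = y(6) - y(5) = 50 - 31 = 19
y(3) = y(5) - y(4) = 31 - 19 = 12
y(2) = y(4) - y(3) = 19 - 12 = 7
y(1) = y(3) - y(2) = 12 - 7 = 5
y(0) = y(2) - y(1) = 7 - 5 = 2

y(0) = 2, y(1) = 5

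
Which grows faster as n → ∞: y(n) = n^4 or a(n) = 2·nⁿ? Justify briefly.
Comparing growth rates:
Growth-rate hierarchy: log n ≺ any polynomial ≺ any exponential cⁿ (c>1) ≺ n! ≺ nⁿ.
super-exponential nⁿ dominates polynomial degree 4 asymptotically.

a(n) grows faster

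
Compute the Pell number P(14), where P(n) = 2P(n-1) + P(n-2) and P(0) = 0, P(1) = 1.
Computing the sequence terms:
0, 1, 2, 5, 12, 29, 70, 169, 408, 985, 2378, 5741, 13860, 33461, 80782

80782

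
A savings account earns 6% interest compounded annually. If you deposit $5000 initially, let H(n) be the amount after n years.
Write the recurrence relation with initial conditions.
Each year the balance grows by 6%, i.e. is multiplied by 1 + 6/100 = 1.06, so H(n) = 1.06 × H(n-1). The initial deposit gives H(0) = 5000.
Unrolling gives the closed form H(n) = 5000 × (1.06)ⁿ.

H(n) = 1.06 × H(n-1), H(0) = 5000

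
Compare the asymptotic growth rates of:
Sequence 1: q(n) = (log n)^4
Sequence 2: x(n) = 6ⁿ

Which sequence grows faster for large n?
Comparing growth rates:
Growth-rate hierarchy: log n ≺ any polynomial ≺ any exponential cⁿ (c>1) ≺ n! ≺ nⁿ.
exponential base 6 dominates polylogarithmic (log n)^4 asymptotically.

x(n) grows faster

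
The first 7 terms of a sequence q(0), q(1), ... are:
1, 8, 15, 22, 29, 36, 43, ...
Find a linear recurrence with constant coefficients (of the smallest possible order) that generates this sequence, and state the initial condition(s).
Look for the lowest-order linear relation among consecutive terms.
Observation: consecutive differences are constant (= 7).
Check at n=2: 1·8 + 7 = 15. ✓

q(n) = q(n-1) + 7, q(0) = 1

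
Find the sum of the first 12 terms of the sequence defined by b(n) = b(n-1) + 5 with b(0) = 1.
Computing the sequence terms: 1, 6, 11, 16, 21, 26, 31, 36, 41, 46, 51, 56
Adding these values together:

342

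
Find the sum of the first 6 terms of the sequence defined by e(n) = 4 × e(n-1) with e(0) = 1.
Computing the sequence terms: 1, 4, 16, 64, 256, 1024
Adding these values together:

1365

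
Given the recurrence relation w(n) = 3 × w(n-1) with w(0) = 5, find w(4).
Computing step by step:
w(0) = 5
w(1) = 3 × 5 = 15
w(2) = 3 × 15 = 45
w(3) = 3 × 45 = 135
w(4) = 3 × 135 = 405

405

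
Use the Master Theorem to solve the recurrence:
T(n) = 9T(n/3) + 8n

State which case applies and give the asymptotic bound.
Master Theorem template: T(n) = a·T(n/b) + f(n).
Here: a=9, b=3, f(n)=8n
Compute log_b(a) = log_3(9) = 2.
f(n) = 8n = O(n^(2-ε)) with ε = 1. Case 1: T(n) = Θ(n^log_b(a)) = Θ(n^2).

Case 1: T(n) = Θ(n^2)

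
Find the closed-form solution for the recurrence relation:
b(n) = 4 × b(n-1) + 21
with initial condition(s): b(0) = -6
Recurrence: b(n) = 4 × b(n-1) + 21, initial: b(0) = -6.
Try b(n) = A·4ⁿ + C. Substituting: A·4ⁿ + C = 4(A·4ⁿ⁻¹ + C) + 21 = A·4ⁿ + 4C + 21, so C = 4C + 21, giving C = -7. Then b(0) = A - 7 = -6 gives A = 1.

b(n) = 4ⁿ - 7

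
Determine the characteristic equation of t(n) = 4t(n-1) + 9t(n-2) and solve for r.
Substitute t(n) = rⁿ and divide through by rⁿ⁻²: r² - 4r - 9 = 0
Discriminant: 4² + 4·9 = 52, not a perfect square, so by the quadratic formula r = (4 ± √52)/2.
General solution: t(n) = A·r₁ⁿ + B·r₂ⁿ where r₁,r₂ = (4 ± √52)/2

Characteristic: r² - 4r - 9 = 0, Roots: r = (4 ± √52)/2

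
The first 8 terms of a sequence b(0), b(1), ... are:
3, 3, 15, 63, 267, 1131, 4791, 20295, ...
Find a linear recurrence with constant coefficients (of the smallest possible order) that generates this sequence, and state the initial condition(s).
Look for the lowest-order linear relation among consecutive terms.
Observation: b(n) - 4·b(n-1) - (1)·b(n-2) = 0 holds for the shown terms, and no order-1 relation b(n) = α·b(n-1) + β fits.
Check at n=3: 4·15 + (1)·3 = 63. ✓

b(n) = 4b(n-1) + b(n-2), b(0) = 3, b(1) = 3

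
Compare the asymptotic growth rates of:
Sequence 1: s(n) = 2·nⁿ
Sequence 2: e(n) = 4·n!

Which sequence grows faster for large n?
Comparing growth rates:
Growth-rate hierarchy: log n ≺ any polynomial ≺ any exponential cⁿ (c>1) ≺ n! ≺ nⁿ.
super-exponential nⁿ dominates factorial asymptotically.

s(n) grows faster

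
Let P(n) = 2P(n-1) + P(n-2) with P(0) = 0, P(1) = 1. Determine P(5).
Computing the sequence terms:
0, 1, 2, 5, 12, 29

29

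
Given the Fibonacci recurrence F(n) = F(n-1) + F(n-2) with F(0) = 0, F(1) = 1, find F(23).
Computing the sequence terms:
0, 1, 1, 2, 3, 5, 8, 13, 21, 34, 55, 89, 144, 233, 377, 610, 987, 1597, 2584, 4181, 6765, 10946, 17711, 28657

28657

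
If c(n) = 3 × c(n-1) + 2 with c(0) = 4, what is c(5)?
Computing step by step:
c(0) = 4
c(1) = 3 × 4 + 2 = 14
c(2) = 3 × 14 + 2 = 44
c(3) = 3 × 44 + 2 = 134
c(4) = 3 × 134 + 2 = 404
c(5) = 3 × 404 + 2 = 1214

1214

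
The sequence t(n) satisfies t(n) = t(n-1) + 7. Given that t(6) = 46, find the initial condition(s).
t(6) = t(0) + 6·7, so t(0) = 46 - 42 = 4.

t(0) = 4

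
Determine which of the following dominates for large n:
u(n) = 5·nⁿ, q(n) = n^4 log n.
Comparing growth rates:
Growth-rate hierarchy: log n ≺ any polynomial ≺ any exponential cⁿ (c>1) ≺ n! ≺ nⁿ.
super-exponential nⁿ dominates polynomial degree 4 (with log factor) asymptotically.

u(n) grows faster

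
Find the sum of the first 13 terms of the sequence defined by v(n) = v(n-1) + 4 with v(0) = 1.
Computing the sequence terms: 1, 5, 9, 13, 17, 21, 25, 29, 33, 37, 41, 45, 49
Adding these values together:

325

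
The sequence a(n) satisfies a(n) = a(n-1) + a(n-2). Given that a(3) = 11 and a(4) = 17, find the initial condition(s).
Work backwards using a(k) = a(k+2) - a(k+1):
a(2) = a(4) - a(3) = 17 - 11 = 6
a(1) = a(3) - a(2) = 11 - 6 = 5
a(0) = a(2) - a(1) = 6 - 5 = 1

a(0) = 1, a(1) = 5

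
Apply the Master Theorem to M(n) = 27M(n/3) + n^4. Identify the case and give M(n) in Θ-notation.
Master Theorem template: M(n) = a·M(n/b) + f(n).
Here: a=27, b=3, f(n)=n^4
Compute log_b(a) = log_3(27) = 3.
f(n) = n^4 = Ω(n^(3+ε)) with ε = 1, and the regularity condition holds (a·f(n/b) = (a/b^4)·f(n) with a/b^4 = 3^-1 < 1). Case 3: M(n) = Θ(f(n)) = Θ(n^4).

Case 3: M(n) = Θ(n^4)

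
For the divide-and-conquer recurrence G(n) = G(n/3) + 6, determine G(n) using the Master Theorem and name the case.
Master Theorem template: G(n) = a·G(n/b) + f(n).
Here: a=1, b=3, f(n)=6
Compute log_b(a) = log_3(1) = 0.
f(n) = 6 = Θ(1). Case 2: G(n) = Θ(log n).

Case 2: G(n) = Θ(log n)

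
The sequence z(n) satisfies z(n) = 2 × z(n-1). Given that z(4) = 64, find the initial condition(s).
In general z(n) = 2ⁿ · z(0). At n = 4: z(0) = z(4) / 2^4 = 64 / 16 = 4.

z(0) = 4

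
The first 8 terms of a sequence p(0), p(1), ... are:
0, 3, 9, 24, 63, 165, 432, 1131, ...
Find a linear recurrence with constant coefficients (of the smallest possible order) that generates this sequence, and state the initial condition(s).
Look for the lowest-order linear relation among consecutive terms.
Observation: p(n) - 3·p(n-1) - (-1)·p(n-2) = 0 holds for the shown terms, and no order-1 relation p(n) = α·p(n-1) + β fits.
Check at n=3: 3·9 + (-1)·3 = 24. ✓

p(n) = 3p(n-1) - p(n-2), p(0) = 0, p(1) = 3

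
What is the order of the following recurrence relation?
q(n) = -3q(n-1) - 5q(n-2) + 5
The order is the largest lag k for which q(n-k) appears. Here the deepest term is q(n-2) (the 5 term is non-homogeneous and does not affect the order), so the order is 2.

Order 2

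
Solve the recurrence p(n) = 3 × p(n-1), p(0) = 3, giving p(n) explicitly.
Recurrence: p(n) = 3 × p(n-1), initial: p(0) = 3.
Each term is 3 times the previous, so this is geometric with ratio 3. After n steps: p(n) = p(0)·3ⁿ = 3·3ⁿ.

p(n) = 3·3ⁿ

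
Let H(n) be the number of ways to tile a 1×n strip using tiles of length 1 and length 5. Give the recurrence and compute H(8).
Condition on the last tile: it has length 1 (leaving a 1×(n-1) strip) or length 5 (leaving a 1×(n-5) strip), so H(n) = H(n-1) + H(n-5) (order-5 linear recurrence).
For 0 ≤ i < 5 only unit tiles fit, so H(i) = 1.
Iterating the recurrence: H(5) = 2, H(6) = 3, H(7) = 4, H(8) = 5.

H(n) = H(n-1) + H(n-5), with H(i) = 1 for 0 ≤ i < 5; H(8) = 5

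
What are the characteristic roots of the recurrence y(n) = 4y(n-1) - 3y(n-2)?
Substitute y(n) = rⁿ and divide through by rⁿ⁻²: r² - 4r + 3 = 0
Factor: (r - 3)(r - 1) = 0, so r = 3, 1.
General solution: y(n) = A·3ⁿ + B·1ⁿ

Characteristic: r² - 4r + 3 = 0, Roots: r = 3, 1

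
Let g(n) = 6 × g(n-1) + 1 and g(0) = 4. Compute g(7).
Computing step by step:
g(0) = 4
g(1) = 6 × 4 + 1 = 25
g(2) = 6 × 25 + 1 = 151
g(3) = 6 × 151 + 1 = 907
g(4) = 6 × 907 + 1 = 5443
g(5) = 6 × 5443 + 1 = 32659
g(6) = 6 × 32659 + 1 = 195955
g(7) = 6 × 195955 + 1 = 1175731

1175731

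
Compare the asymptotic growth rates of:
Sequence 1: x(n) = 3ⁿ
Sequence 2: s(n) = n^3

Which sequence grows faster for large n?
Comparing growth rates:
Growth-rate hierarchy: log n ≺ any polynomial ≺ any exponential cⁿ (c>1) ≺ n! ≺ nⁿ.
exponential base 3 dominates polynomial degree 3 asymptotically.

x(n) grows faster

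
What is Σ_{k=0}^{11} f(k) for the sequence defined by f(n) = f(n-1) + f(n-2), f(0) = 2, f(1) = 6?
Computing the sequence terms: 2, 6, 8, 14, 22, 36, 58, 94, 152, 246, 398, 644
Adding these values together:

1680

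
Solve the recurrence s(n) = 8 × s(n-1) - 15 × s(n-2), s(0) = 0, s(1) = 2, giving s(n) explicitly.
Recurrence: s(n) = 8 × s(n-1) - 15 × s(n-2), initial: s(0) = 0, s(1) = 2.
Characteristic equation: r² - 8r + 15 = 0, which factors as (r - 5)(r - 3) = 0, so r = 5, 3. General solution s(n) = A·5ⁿ + B·3ⁿ. From s(0) = 0: A + B = 0. From s(1) = 2: 5A + 3B = 2. Solving gives A = 1, B = -1.

s(n) = 5ⁿ - 3ⁿ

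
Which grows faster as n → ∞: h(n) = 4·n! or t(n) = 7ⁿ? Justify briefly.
Comparing growth rates:
Growth-rate hierarchy: log n ≺ any polynomial ≺ any exponential cⁿ (c>1) ≺ n! ≺ nⁿ.
factorial dominates exponential base 7 asymptotically.

h(n) grows faster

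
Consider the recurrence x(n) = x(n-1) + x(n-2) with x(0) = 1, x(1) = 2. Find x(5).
Computing the sequence terms:
1, 2, 3, 5, 8, 13

13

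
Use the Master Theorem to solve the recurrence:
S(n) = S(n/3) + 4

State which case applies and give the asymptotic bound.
Master Theorem template: S(n) = a·S(n/b) + f(n).
Here: a=1, b=3, f(n)=4
Compute log_b(a) = log_3(1) = 0.
f(n) = 4 = Θ(1). Case 2: S(n) = Θ(log n).

Case 2: S(n) = Θ(log n)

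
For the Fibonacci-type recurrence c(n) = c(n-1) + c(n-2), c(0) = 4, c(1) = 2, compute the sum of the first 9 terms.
Computing the sequence terms: 4, 2, 6, 8, 14, 22, 36, 58, 94
Adding these values together:

244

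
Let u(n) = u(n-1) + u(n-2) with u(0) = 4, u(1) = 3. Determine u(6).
Computing the sequence terms:
4, 3, 7, 10, 17, 27, 44

44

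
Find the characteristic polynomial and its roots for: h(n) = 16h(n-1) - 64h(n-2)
Substitute h(n) = rⁿ and divide through by rⁿ⁻²: r² - 16r + 64 = 0
Factor: (r - 8)² = 0, so r = 8 (double root).
General solution: h(n) = (A + Bn)·8ⁿ

Characteristic: r² - 16r + 64 = 0, Roots: r = 8 (double root)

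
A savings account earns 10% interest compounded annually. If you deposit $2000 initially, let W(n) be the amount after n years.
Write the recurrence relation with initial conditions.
Each year the balance grows by 10%, i.e. is multiplied by 1 + 10/100 = 1.1, so W(n) = 1.1 × W(n-1). The initial deposit gives W(0) = 2000.
Unrolling gives the closed form W(n) = 2000 × (1.1)ⁿ.

W(n) = 1.1 × W(n-1), W(0) = 2000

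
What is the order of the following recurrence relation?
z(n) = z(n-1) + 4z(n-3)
The order is the largest lag k for which z(n-k) appears. Here the deepest term is z(n-3), so the order is 3.

Order 3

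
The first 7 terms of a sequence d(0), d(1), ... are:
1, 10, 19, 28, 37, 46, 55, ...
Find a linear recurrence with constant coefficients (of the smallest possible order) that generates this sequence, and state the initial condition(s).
Look for the lowest-order linear relation among consecutive terms.
Observation: consecutive differences are constant (= 9).
Check at n=2: 1·10 + 9 = 19. ✓

d(n) = d(n-1) + 9, d(0) = 1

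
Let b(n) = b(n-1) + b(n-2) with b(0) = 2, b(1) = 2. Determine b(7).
Computing the sequence terms:
2, 2, 4, 6, 10, 16, 26, 42

42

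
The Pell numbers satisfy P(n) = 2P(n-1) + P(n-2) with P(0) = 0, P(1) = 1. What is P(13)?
Computing the sequence terms:
0, 1, 2, 5, 12, 29, 70, 169, 408, 985, 2378, 5741, 13860, 33461

33461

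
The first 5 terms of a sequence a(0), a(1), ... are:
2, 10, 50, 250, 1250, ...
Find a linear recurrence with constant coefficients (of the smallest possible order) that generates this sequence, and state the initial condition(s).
Look for the lowest-order linear relation among consecutive terms.
Observation: each term is 5× the previous.
Check at n=2: 5·10 = 50. ✓

a(n) = 5 × a(n-1), a(0) = 2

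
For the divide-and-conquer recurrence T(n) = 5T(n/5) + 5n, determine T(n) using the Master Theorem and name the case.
Master Theorem template: T(n) = a·T(n/b) + f(n).
Here: a=5, b=5, f(n)=5n
Compute log_b(a) = log_5(5) = 1.
f(n) = 5n = Θ(n). Case 2: T(n) = Θ(n log n).

Case 2: T(n) = Θ(n log n)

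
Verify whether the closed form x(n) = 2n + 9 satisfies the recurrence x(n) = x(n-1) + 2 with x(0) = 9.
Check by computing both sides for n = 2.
From the recurrence with x(0) = 9:
  x(0) = 9, x(1) = 11, x(2) = 13
  so the recurrence gives x(2) = 13.
From the proposed closed form x(n) = 2n + 9:
  x(2) = 13.
Both sides give 13 at n = 2, and the initial condition(s) match, so the closed form is consistent.

Yes, the closed form is correct.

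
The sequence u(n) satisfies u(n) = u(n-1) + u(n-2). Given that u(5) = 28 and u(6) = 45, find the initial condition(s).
Work backwards using u(k) = u(k+2) - u(k+1):
u(4) = u(6) - u(5) = 45 - 28 = 17
u(3) = u(5) - u(4) = 28 - 17 = 11
u(2) = u(4) - u(3) = 17 - 11 = 6
u(1) = u(3) - u(2) = 11 - 6 = 5
u(0) = u(2) - u(1) = 6 - 5 = 1

u(0) = 1, u(1) = 5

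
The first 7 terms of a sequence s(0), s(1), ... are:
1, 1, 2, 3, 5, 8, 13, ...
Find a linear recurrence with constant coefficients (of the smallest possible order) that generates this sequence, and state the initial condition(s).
Look for the lowest-order linear relation among consecutive terms.
Observation: s(n) - 1·s(n-1) - (1)·s(n-2) = 0 holds for the shown terms, and no order-1 relation s(n) = α·s(n-1) + β fits.
Check at n=3: 1·2 + (1)·1 = 3. ✓

s(n) = s(n-1) + s(n-2), s(0) = 1, s(1) = 1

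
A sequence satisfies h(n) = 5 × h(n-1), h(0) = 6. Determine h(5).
Computing step by step:
h(0) = 6
h(1) = 5 × 6 = 30
h(2) = 5 × 30 = 150
h(3) = 5 × 150 = 750
h(4) = 5 × 750 = 3750
h(5) = 5 × 3750 = 18750

18750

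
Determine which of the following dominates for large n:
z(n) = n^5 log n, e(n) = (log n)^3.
Comparing growth rates:
Growth-rate hierarchy: log n ≺ any polynomial ≺ any exponential cⁿ (c>1) ≺ n! ≺ nⁿ.
polynomial degree 5 (with log factor) dominates polylogarithmic (log n)^3 asymptotically.

z(n) grows faster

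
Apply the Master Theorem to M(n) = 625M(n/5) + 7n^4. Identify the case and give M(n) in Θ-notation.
Master Theorem template: M(n) = a·M(n/b) + f(n).
Here: a=625, b=5, f(n)=7n^4
Compute log_b(a) = log_5(625) = 4.
f(n) = 7n^4 = Θ(n^4). Case 2: M(n) = Θ(n^4 log n).

Case 2: M(n) = Θ(n^4 log n)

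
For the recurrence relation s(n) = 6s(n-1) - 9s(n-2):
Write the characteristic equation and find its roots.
Substitute s(n) = rⁿ and divide through by rⁿ⁻²: r² - 6r + 9 = 0
Factor: (r - 3)² = 0, so r = 3 (double root).
General solution: s(n) = (A + Bn)·3ⁿ

Characteristic: r² - 6r + 9 = 0, Roots: r = 3 (double root)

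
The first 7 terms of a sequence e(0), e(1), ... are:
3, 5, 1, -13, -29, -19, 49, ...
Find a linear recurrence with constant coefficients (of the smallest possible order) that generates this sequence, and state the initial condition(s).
Look for the lowest-order linear relation among consecutive terms.
Observation: e(n) - 2·e(n-1) - (-3)·e(n-2) = 0 holds for the shown terms, and no order-1 relation e(n) = α·e(n-1) + β fits.
Check at n=3: 2·1 + (-3)·5 = -13. ✓

e(n) = 2e(n-1) - 3e(n-2), e(0) = 3, e(1) = 5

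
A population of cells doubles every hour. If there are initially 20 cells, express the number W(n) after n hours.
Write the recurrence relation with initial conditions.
Each hour multiplies the count by 2, so the count after n hours depends only on the count after n-1 hours: W(n) = 2 × W(n-1). The starting count gives W(0) = 20.
Unrolling n times gives the closed form W(n) = 20 × 2ⁿ.

W(n) = 2 × W(n-1), W(0) = 20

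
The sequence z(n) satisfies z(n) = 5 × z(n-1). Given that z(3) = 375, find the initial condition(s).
In general z(n) = 5ⁿ · z(0). At n = 3: z(0) = z(3) / 5^3 = 375 / 125 = 3.

z(0) = 3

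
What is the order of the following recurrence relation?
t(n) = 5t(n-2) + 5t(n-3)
The order is the largest lag k for which t(n-k) appears. Here the deepest term is t(n-3), so the order is 3.

Order 3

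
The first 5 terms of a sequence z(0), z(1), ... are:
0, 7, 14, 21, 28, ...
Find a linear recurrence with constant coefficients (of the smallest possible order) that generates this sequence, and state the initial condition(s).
Look for the lowest-order linear relation among consecutive terms.
Observation: consecutive differences are constant (= 7).
Check at n=2: 1·7 + 7 = 14. ✓

z(n) = z(n-1) + 7, z(0) = 0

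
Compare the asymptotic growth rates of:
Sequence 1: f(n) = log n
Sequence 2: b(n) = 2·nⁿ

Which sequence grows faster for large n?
Comparing growth rates:
Growth-rate hierarchy: log n ≺ any polynomial ≺ any exponential cⁿ (c>1) ≺ n! ≺ nⁿ.
super-exponential nⁿ dominates logarithmic asymptotically.

b(n) grows faster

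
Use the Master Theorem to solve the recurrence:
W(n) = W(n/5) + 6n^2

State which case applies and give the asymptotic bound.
Master Theorem template: W(n) = a·W(n/b) + f(n).
Here: a=1, b=5, f(n)=6n^2
Compute log_b(a) = log_5(1) = 0.
f(n) = 6n^2 = Ω(n^(0+ε)) with ε = 2, and the regularity condition holds (a·f(n/b) = (a/b^2)·f(n) with a/b^2 = 5^-2 < 1). Case 3: W(n) = Θ(f(n)) = Θ(n^2).

Case 3: W(n) = Θ(n^2)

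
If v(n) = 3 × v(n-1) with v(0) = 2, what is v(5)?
Computing step by step:
v(0) = 2
v(1) = 3 × 2 = 6
v(2) = 3 × 6 = 18
v(3) = 3 × 18 = 54
v(4) = 3 × 54 = 162
v(5) = 3 × 162 = 486

486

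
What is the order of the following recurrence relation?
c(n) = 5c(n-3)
The order is the largest lag k for which c(n-k) appears. Here the deepest term is c(n-3), so the order is 3.

Order 3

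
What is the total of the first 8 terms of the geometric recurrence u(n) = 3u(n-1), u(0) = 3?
Computing the sequence terms: 3, 9, 27, 81, 243, 729, 2187, 6561
Adding these values together:

9840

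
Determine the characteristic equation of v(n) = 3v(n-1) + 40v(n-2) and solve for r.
Substitute v(n) = rⁿ and divide through by rⁿ⁻²: r² - 3r - 40 = 0
Factor: (r - 8)(r + 5) = 0, so r = 8, -5.
General solution: v(n) = A·8ⁿ + B·(-5)ⁿ

Characteristic: r² - 3r - 40 = 0, Roots: r = 8, -5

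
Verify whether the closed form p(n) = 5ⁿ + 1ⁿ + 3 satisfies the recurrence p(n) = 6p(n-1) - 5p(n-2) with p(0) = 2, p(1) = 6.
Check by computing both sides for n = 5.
From the recurrence with p(0) = 2, p(1) = 6:
  p(0) = 2, p(1) = 6, p(2) = 26, p(3) = 126, p(4) = 626, p(5) = 3126
  so the recurrence gives p(5) = 3126.
From the proposed closed form p(n) = 5ⁿ + 1ⁿ + 3:
  p(5) = 3129.
The recurrence gives 3126 but the closed form gives 3129, so the closed form does not satisfy the recurrence.

No, the closed form is incorrect.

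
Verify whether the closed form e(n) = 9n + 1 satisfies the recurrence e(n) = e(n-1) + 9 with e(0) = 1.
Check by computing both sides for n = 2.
From the recurrence with e(0) = 1:
  e(0) = 1, e(1) = 10, e(2) = 19
  so the recurrence gives e(2) = 19.
From the proposed closed form e(n) = 9n + 1:
  e(2) = 19.
Both sides give 19 at n = 2, and the initial condition(s) match, so the closed form is consistent.

Yes, the closed form is correct.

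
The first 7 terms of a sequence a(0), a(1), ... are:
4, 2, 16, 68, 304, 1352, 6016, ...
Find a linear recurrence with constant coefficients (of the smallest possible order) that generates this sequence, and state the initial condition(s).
Look for the lowest-order linear relation among consecutive terms.
Observation: a(n) - 4·a(n-1) - (2)·a(n-2) = 0 holds for the shown terms, and no order-1 relation a(n) = α·a(n-1) + β fits.
Check at n=3: 4·16 + (2)·2 = 68. ✓

a(n) = 4a(n-1) + 2a(n-2), a(0) = 4, a(1) = 2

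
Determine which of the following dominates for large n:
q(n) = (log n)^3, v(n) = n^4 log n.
Comparing growth rates:
Growth-rate hierarchy: log n ≺ any polynomial ≺ any exponential cⁿ (c>1) ≺ n! ≺ nⁿ.
polynomial degree 4 (with log factor) dominates polylogarithmic (log n)^3 asymptotically.

v(n) grows faster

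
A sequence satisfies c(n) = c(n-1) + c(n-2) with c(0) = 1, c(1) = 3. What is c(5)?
Computing the sequence terms:
1, 3, 4, 7, 11, 18

18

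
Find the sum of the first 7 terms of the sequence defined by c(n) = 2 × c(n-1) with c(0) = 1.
Computing the sequence terms: 1, 2, 4, 8, 16, 32, 64
Adding these values together:

127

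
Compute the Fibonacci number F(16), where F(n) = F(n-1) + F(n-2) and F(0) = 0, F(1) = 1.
Computing the sequence terms:
0, 1, 1, 2, 3, 5, 8, 13, 21, 34, 55, 89, 144, 233, 377, 610, 987

987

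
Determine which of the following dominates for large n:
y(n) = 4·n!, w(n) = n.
Comparing growth rates:
Growth-rate hierarchy: log n ≺ any polynomial ≺ any exponential cⁿ (c>1) ≺ n! ≺ nⁿ.
factorial dominates polynomial degree 1 asymptotically.

y(n) grows faster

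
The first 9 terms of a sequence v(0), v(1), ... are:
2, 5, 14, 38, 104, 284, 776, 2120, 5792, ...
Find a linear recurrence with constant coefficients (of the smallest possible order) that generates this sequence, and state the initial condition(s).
Look for the lowest-order linear relation among consecutive terms.
Observation: v(n) - 2·v(n-1) - (2)·v(n-2) = 0 holds for the shown terms, and no order-1 relation v(n) = α·v(n-1) + β fits.
Check at n=3: 2·14 + (2)·5 = 38. ✓

v(n) = 2v(n-1) + 2v(n-2), v(0) = 2, v(1) = 5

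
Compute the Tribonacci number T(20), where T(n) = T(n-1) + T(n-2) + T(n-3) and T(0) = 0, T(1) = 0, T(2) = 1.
Computing the sequence terms:
0, 0, 1, 1, 2, 4, 7, 13, 24, 44, 81, 149, 274, 504, 927, 1705, 3136, 5768, 10609, 19513, 35890

35890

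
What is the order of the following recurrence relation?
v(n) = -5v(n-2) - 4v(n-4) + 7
The order is the largest lag k for which v(n-k) appears. Here the deepest term is v(n-4) (the 7 term is non-homogeneous and does not affect the order), so the order is 4.

Order 4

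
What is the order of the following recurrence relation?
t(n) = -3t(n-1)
The order is the largest lag k for which t(n-k) appears. Here the deepest term is t(n-1), so the order is 1.

Order 1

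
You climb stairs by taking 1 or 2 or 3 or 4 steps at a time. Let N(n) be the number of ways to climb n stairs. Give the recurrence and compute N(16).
Condition on the size of the last step (1 to 4): before it there were n-1, …, n-4 stairs climbed, and these cases are disjoint, so N(n) = N(n-1) + N(n-2) + N(n-3) + N(n-4) (order-4 linear recurrence).
Initial conditions by direct count (compositions of i into parts ≤ 4): N(1) = 1; N(2) = 2; N(3) = 4; N(4) = 8.
Iterating the recurrence: N(5) = 15, N(6) = 29, N(7) = 56, N(8) = 108, N(9) = 208, N(10) = 401, N(11) = 773, N(12) = 1490, N(13) = 2872, N(14) = 5536, N(15) = 10671, N(16) = 20569.

N(n) = N(n-1) + N(n-2) + N(n-3) + N(n-4), N(1) = 1, N(2) = 2, N(3) = 4, N(4) = 8; N(16) = 20569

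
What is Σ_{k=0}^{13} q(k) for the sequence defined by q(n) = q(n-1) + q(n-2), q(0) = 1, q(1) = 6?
Computing the sequence terms: 1, 6, 7, 13, 20, 33, 53, 86, 139, 225, 364, 589, 953, 1542
Adding these values together:

4031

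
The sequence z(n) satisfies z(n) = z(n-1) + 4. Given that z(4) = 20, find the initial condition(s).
z(4) = z(0) + 4·4, so z(0) = 20 - 16 = 4.

z(0) = 4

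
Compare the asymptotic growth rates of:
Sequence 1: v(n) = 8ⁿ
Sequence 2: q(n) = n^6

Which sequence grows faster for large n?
Comparing growth rates:
Growth-rate hierarchy: log n ≺ any polynomial ≺ any exponential cⁿ (c>1) ≺ n! ≺ nⁿ.
exponential base 8 dominates polynomial degree 6 asymptotically.

v(n) grows faster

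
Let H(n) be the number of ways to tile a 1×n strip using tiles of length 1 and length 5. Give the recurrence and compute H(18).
Condition on the last tile: it has length 1 (leaving a 1×(n-1) strip) or length 5 (leaving a 1×(n-5) strip), so H(n) = H(n-1) + H(n-5) (order-5 linear recurrence).
For 0 ≤ i < 5 only unit tiles fit, so H(i) = 1.
Iterating the recurrence: H(5) = 2, H(6) = 3, H(7) = 4, H(8) = 5, H(9) = 6, H(10) = 8, H(11) = 11, H(12) = 15, H(13) = 20, H(14) = 26, H(15) = 34, H(16) = 45, H(17) = 60, H(18) = 80.

H(n) = H(n-1) + H(n-5), with H(i) = 1 for 0 ≤ i < 5; H(18) = 80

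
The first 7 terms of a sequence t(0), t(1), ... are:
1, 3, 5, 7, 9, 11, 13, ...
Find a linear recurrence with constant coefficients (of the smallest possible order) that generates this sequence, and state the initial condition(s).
Look for the lowest-order linear relation among consecutive terms.
Observation: consecutive differences are constant (= 2).
Check at n=2: 1·3 + 2 = 5. ✓

t(n) = t(n-1) + 2, t(0) = 1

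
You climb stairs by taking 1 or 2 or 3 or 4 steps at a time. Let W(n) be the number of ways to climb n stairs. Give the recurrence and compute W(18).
Condition on the size of the last step (1 to 4): before it there were n-1, …, n-4 stairs climbed, and these cases are disjoint, so W(n) = W(n-1) + W(n-2) + W(n-3) + W(n-4) (order-4 linear recurrence).
Initial conditions by direct count (compositions of i into parts ≤ 4): W(1) = 1; W(2) = 2; W(3) = 4; W(4) = 8.
Iterating the recurrence: W(5) = 15, W(6) = 29, W(7) = 56, W(8) = 108, W(9) = 208, W(10) = 401, W(11) = 773, W(12) = 1490, W(13) = 2872, W(14) = 5536, W(15) = 10671, W(16) = 20569, W(17) = 39648, W(18) = 76424.

W(n) = W(n-1) + W(n-2) + W(n-3) + W(n-4), W(1) = 1, W(2) = 2, W(3) = 4, W(4) = 8; W(18) = 76424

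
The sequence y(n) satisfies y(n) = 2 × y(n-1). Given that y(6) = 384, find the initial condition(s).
In general y(n) = 2ⁿ · y(0). At n = 6: y(0) = y(6) / 2^6 = 384 / 64 = 6.

y(0) = 6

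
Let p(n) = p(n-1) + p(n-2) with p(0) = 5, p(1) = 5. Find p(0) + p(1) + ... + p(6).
Computing the sequence terms: 5, 5, 10, 15, 25, 40, 65
Adding these values together:

165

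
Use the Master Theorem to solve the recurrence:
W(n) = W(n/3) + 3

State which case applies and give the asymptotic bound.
Master Theorem template: W(n) = a·W(n/b) + f(n).
Here: a=1, b=3, f(n)=3
Compute log_b(a) = log_3(1) = 0.
f(n) = 3 = Θ(1). Case 2: W(n) = Θ(log n).

Case 2: W(n) = Θ(log n)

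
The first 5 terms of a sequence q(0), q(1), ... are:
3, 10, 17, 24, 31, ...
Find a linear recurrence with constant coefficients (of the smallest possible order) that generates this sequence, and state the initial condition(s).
Look for the lowest-order linear relation among consecutive terms.
Observation: consecutive differences are constant (= 7).
Check at n=2: 1·10 + 7 = 17. ✓

q(n) = q(n-1) + 7, q(0) = 3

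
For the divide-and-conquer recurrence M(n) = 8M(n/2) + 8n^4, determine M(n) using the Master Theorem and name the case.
Master Theorem template: M(n) = a·M(n/b) + f(n).
Here: a=8, b=2, f(n)=8n^4
Compute log_b(a) = log_2(8) = 3.
f(n) = 8n^4 = Ω(n^(3+ε)) with ε = 1, and the regularity condition holds (a·f(n/b) = (a/b^4)·f(n) with a/b^4 = 2^-1 < 1). Case 3: M(n) = Θ(f(n)) = Θ(n^4).

Case 3: M(n) = Θ(n^4)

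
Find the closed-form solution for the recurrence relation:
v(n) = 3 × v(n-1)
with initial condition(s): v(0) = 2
Recurrence: v(n) = 3 × v(n-1), initial: v(0) = 2.
Each term is 3 times the previous, so this is geometric with ratio 3. After n steps: v(n) = v(0)·3ⁿ = 2·3ⁿ.

v(n) = 2·3ⁿ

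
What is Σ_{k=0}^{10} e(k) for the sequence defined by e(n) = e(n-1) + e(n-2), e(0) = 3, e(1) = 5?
Computing the sequence terms: 3, 5, 8, 13, 21, 34, 55, 89, 144, 233, 377
Adding these values together:

982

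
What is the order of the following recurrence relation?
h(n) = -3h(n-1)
The order is the largest lag k for which h(n-k) appears. Here the deepest term is h(n-1), so the order is 1.

Order 1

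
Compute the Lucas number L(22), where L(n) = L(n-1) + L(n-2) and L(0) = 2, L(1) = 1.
Computing the sequence terms:
2, 1, 3, 4, 7, 11, 18, 29, 47, 76, 123, 199, 322, 521, 843, 1364, 2207, 3571, 5778, 9349, 15127, 24476, 39603

39603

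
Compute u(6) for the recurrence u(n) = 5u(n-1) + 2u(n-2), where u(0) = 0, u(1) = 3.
Computing the sequence terms:
0, 3, 15, 81, 435, 2337, 12555

12555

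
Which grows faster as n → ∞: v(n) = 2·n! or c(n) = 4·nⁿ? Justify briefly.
Comparing growth rates:
Growth-rate hierarchy: log n ≺ any polynomial ≺ any exponential cⁿ (c>1) ≺ n! ≺ nⁿ.
super-exponential nⁿ dominates factorial asymptotically.

c(n) grows faster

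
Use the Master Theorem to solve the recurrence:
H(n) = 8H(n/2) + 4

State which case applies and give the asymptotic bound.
Master Theorem template: H(n) = a·H(n/b) + f(n).
Here: a=8, b=2, f(n)=4
Compute log_b(a) = log_2(8) = 3.
f(n) = 4 = O(n^(3-ε)) with ε = 3. Case 1: H(n) = Θ(n^log_b(a)) = Θ(n^3).

Case 1: H(n) = Θ(n^3)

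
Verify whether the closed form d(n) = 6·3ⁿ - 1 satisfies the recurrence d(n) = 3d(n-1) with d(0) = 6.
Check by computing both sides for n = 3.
From the recurrence with d(0) = 6:
  d(0) = 6, d(1) = 18, d(2) = 54, d(3) = 162
  so the recurrence gives d(3) = 162.
From the proposed closed form d(n) = 6·3ⁿ - 1:
  d(3) = 161.
The recurrence gives 162 but the closed form gives 161, so the closed form does not satisfy the recurrence.

No, the closed form is incorrect.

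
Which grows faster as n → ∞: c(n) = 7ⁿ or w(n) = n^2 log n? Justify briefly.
Comparing growth rates:
Growth-rate hierarchy: log n ≺ any polynomial ≺ any exponential cⁿ (c>1) ≺ n! ≺ nⁿ.
exponential base 7 dominates polynomial degree 2 (with log factor) asymptotically.

c(n) grows faster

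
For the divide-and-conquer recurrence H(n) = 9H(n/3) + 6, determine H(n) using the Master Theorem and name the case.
Master Theorem template: H(n) = a·H(n/b) + f(n).
Here: a=9, b=3, f(n)=6
Compute log_b(a) = log_3(9) = 2.
f(n) = 6 = O(n^(2-ε)) with ε = 2. Case 1: H(n) = Θ(n^log_b(a)) = Θ(n^2).

Case 1: H(n) = Θ(n^2)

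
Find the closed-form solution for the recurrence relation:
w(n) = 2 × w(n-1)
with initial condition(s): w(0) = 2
Recurrence: w(n) = 2 × w(n-1), initial: w(0) = 2.
Each term is 2 times the previous, so this is geometric with ratio 2. After n steps: w(n) = w(0)·2ⁿ = 2·2ⁿ.

w(n) = 2·2ⁿ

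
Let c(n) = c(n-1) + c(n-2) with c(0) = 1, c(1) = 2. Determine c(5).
Computing the sequence terms:
1, 2, 3, 5, 8, 13

13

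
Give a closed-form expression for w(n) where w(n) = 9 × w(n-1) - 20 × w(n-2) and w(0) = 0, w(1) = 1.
Recurrence: w(n) = 9 × w(n-1) - 20 × w(n-2), initial: w(0) = 0, w(1) = 1.
Characteristic equation: r² - 9r + 20 = 0, which factors as (r - 5)(r - 4) = 0, so r = 5, 4. General solution w(n) = A·5ⁿ + B·4ⁿ. From w(0) = 0: A + B = 0. From w(1) = 1: 5A + 4B = 1. Solving gives A = 1, B = -1.

w(n) = 5ⁿ - 4ⁿ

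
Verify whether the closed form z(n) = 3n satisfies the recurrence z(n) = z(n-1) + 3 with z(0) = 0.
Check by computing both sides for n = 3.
From the recurrence with z(0) = 0:
  z(0) = 0, z(1) = 3, z(2) = 6, z(3) = 9
  so the recurrence gives z(3) = 9.
From the proposed closed form z(n) = 3n:
  z(3) = 9.
Both sides give 9 at n = 3, and the initial condition(s) match, so the closed form is consistent.

Yes, the closed form is correct.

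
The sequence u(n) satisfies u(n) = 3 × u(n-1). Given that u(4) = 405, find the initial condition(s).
In general u(n) = 3ⁿ · u(0). At n = 4: u(0) = u(4) / 3^4 = 405 / 81 = 5.

u(0) = 5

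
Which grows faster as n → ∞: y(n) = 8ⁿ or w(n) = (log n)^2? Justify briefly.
Comparing growth rates:
Growth-rate hierarchy: log n ≺ any polynomial ≺ any exponential cⁿ (c>1) ≺ n! ≺ nⁿ.
exponential base 8 dominates polylogarithmic (log n)^2 asymptotically.

y(n) grows faster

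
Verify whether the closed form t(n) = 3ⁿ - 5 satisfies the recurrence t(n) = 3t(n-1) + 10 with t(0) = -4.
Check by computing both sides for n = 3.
From the recurrence with t(0) = -4:
  t(0) = -4, t(1) = -2, t(2) = 4, t(3) = 22
  so the recurrence gives t(3) = 22.
From the proposed closed form t(n) = 3ⁿ - 5:
  t(3) = 22.
Both sides give 22 at n = 3, and the initial condition(s) match, so the closed form is consistent.

Yes, the closed form is correct.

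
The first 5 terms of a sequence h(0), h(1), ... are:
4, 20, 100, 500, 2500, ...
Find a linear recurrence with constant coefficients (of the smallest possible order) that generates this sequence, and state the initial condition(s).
Look for the lowest-order linear relation among consecutive terms.
Observation: each term is 5× the previous.
Check at n=2: 5·20 = 100. ✓

h(n) = 5 × h(n-1), h(0) = 4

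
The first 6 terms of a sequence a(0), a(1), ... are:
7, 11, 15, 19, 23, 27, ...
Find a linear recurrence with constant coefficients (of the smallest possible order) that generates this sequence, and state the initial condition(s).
Look for the lowest-order linear relation among consecutive terms.
Observation: consecutive differences are constant (= 4).
Check at n=2: 1·11 + 4 = 15. ✓

a(n) = a(n-1) + 4, a(0) = 7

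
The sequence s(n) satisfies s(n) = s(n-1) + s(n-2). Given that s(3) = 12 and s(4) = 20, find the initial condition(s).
Work backwards using s(k) = s(k+2) - s(k+1):
s(2) = s(4) - s(3) = 20 - 12 = 8
s(1) = s(3) - s(2) = 12 - 8 = 4
s(0) = s(2) - s(1) = 8 - 4 = 4

s(0) = 4, s(1) = 4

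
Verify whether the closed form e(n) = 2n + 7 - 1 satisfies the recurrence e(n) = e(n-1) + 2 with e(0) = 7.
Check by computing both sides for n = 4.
From the recurrence with e(0) = 7:
  e(0) = 7, e(1) = 9, e(2) = 11, e(3) = 13, e(4) = 15
  so the recurrence gives e(4) = 15.
From the proposed closed form e(n) = 2n + 7 - 1:
  e(4) = 14.
The recurrence gives 15 but the closed form gives 14, so the closed form does not satisfy the recurrence.

No, the closed form is incorrect.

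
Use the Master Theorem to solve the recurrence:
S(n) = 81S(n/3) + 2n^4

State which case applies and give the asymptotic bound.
Master Theorem template: S(n) = a·S(n/b) + f(n).
Here: a=81, b=3, f(n)=2n^4
Compute log_b(a) = log_3(81) = 4.
f(n) = 2n^4 = Θ(n^4). Case 2: S(n) = Θ(n^4 log n).

Case 2: S(n) = Θ(n^4 log n)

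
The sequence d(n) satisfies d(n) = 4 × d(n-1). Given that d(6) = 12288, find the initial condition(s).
In general d(n) = 4ⁿ · d(0). At n = 6: d(0) = d(6) / 4^6 = 12288 / 4096 = 3.

d(0) = 3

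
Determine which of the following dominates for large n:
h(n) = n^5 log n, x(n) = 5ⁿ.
Comparing growth rates:
Growth-rate hierarchy: log n ≺ any polynomial ≺ any exponential cⁿ (c>1) ≺ n! ≺ nⁿ.
exponential base 5 dominates polynomial degree 5 (with log factor) asymptotically.

x(n) grows faster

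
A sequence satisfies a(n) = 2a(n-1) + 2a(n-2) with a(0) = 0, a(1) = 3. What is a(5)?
Computing the sequence terms:
0, 3, 6, 18, 48, 132

132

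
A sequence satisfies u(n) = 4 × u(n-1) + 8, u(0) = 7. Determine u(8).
Computing step by step:
u(0) = 7
u(1) = 4 × 7 + 8 = 36
u(2) = 4 × 36 + 8 = 152
u(3) = 4 × 152 + 8 = 616
u(4) = 4 × 616 + 8 = 2472
u(5) = 4 × 2472 + 8 = 9896
u(6) = 4 × 9896 + 8 = 39592
u(7) = 4 × 39592 + 8 = 158376
u(8) = 4 × 158376 + 8 = 633512

633512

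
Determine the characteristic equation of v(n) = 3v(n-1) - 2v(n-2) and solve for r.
Substitute v(n) = rⁿ and divide through by rⁿ⁻²: r² - 3r + 2 = 0
Factor: (r - 2)(r - 1) = 0, so r = 2, 1.
General solution: v(n) = A·2ⁿ + B·1ⁿ

Characteristic: r² - 3r + 2 = 0, Roots: r = 2, 1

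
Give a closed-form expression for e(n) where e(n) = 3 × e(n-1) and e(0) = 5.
Recurrence: e(n) = 3 × e(n-1), initial: e(0) = 5.
Each term is 3 times the previous, so this is geometric with ratio 3. After n steps: e(n) = e(0)·3ⁿ = 5·3ⁿ.

e(n) = 5·3ⁿ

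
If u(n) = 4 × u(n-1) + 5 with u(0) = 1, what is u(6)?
Computing step by step:
u(0) = 1
u(1) = 4 × 1 + 5 = 9
u(2) = 4 × 9 + 5 = 41
u(3) = 4 × 41 + 5 = 169
u(4) = 4 × 169 + 5 = 681
u(5) = 4 × 681 + 5 = 2729
u(6) = 4 × 2729 + 5 = 10921

10921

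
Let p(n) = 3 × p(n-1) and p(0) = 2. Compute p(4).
Computing step by step:
p(0) = 2
p(1) = 3 × 2 = 6
p(2) = 3 × 6 = 18
p(3) = 3 × 18 = 54
p(4) = 3 × 54 = 162

162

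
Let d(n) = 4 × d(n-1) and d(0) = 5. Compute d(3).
Computing step by step:
d(0) = 5
d(1) = 4 × 5 = 20
d(2) = 4 × 20 = 80
d(3) = 4 × 80 = 320

320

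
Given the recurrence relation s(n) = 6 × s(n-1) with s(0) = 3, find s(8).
Computing step by step:
s(0) = 3
s(1) = 6 × 3 = 18
s(2) = 6 × 18 = 108
s(3) = 6 × 108 = 648
s(4) = 6 × 648 = 3888
s(5) = 6 × 3888 = 23328
s(6) = 6 × 23328 = 139968
s(7) = 6 × 139968 = 839808
s(8) = 6 × 839808 = 5038848

5038848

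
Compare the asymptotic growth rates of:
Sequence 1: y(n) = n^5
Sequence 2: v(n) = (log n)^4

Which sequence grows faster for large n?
Comparing growth rates:
Growth-rate hierarchy: log n ≺ any polynomial ≺ any exponential cⁿ (c>1) ≺ n! ≺ nⁿ.
polynomial degree 5 dominates polylogarithmic (log n)^4 asymptotically.

y(n) grows faster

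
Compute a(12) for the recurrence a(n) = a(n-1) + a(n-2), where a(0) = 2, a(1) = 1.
Computing the sequence terms:
2, 1, 3, 4, 7, 11, 18, 29, 47, 76, 123, 199, 322

322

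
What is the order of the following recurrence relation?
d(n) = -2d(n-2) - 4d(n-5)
The order is the largest lag k for which d(n-k) appears. Here the deepest term is d(n-5), so the order is 5.

Order 5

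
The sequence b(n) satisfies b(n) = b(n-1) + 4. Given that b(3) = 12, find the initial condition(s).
b(3) = b(0) + 3·4, so b(0) = 12 - 12 = 0.

b(0) = 0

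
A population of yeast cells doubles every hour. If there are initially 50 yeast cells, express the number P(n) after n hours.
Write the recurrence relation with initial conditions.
Each hour multiplies the count by 2, so the count after n hours depends only on the count after n-1 hours: P(n) = 2 × P(n-1). The starting count gives P(0) = 50.
Unrolling n times gives the closed form P(n) = 50 × 2ⁿ.

P(n) = 2 × P(n-1), P(0) = 50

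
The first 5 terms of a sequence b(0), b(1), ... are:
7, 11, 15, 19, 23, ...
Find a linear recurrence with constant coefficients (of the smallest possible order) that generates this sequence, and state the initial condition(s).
Look for the lowest-order linear relation among consecutive terms.
Observation: consecutive differences are constant (= 4).
Check at n=2: 1·11 + 4 = 15. ✓

b(n) = b(n-1) + 4, b(0) = 7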